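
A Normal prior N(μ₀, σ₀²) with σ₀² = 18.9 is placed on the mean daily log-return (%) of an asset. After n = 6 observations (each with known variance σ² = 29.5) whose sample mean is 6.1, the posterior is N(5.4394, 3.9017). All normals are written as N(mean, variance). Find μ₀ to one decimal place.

μ₀ = 2.9

The posterior mean is a precision-weighted average: μ_n = (τ₀μ₀ + τ_data·x̄)/(τ₀+τ_data), with τ₀=1/σ₀² and τ_data=n/σ².
Here τ₀ = 1/18.9 = 0.052910 and τ_data = 6/29.5 = 0.203390, so τ_n = 0.256300.
Rearranging for μ₀: μ₀ = (μ_n·τ_n − τ_data·x̄)/τ₀ = (5.4394·0.256300 − 0.203390·6.1) / 0.052910 = 0.153439/0.052910 ≈ 2.9.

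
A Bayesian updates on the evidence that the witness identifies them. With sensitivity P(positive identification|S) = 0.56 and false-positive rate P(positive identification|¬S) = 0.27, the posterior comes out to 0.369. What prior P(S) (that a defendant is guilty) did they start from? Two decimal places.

P(S) = 0.22

In odds form, posterior odds = prior odds × likelihood ratio, so prior odds = posterior odds ÷ LR.
Posterior odds = 0.369/(1−0.369) = 0.5848. LR = 0.56/0.27 = 2.0741.
Prior odds = 0.5848/2.0741 = 0.2820, so P(S) = 0.2820/(1+0.2820) ≈ 0.22.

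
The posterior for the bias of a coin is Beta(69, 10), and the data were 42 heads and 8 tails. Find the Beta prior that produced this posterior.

Under Beta–binomial conjugacy the posterior parameters are (a+s, b+f).
Subtract the data counts: 69−42=27, 10−8=2.

Beta(27, 2)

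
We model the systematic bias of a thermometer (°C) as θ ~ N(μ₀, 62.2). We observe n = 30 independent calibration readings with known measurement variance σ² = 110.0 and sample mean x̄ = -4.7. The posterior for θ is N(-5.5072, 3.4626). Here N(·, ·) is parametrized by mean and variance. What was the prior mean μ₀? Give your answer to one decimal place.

With known observation variance, the Normal–Normal posterior has precision τ_n = τ₀ + n/σ² and mean μ_n = (τ₀μ₀ + (n/σ²)x̄)/τ_n.
Here τ₀ = 1/62.2 = 0.016077 and τ_data = 30/110.0 = 0.272727, so τ_n = 0.288804.
Rearranging for μ₀: μ₀ = (μ_n·τ_n − τ_data·x̄)/τ₀ = (-5.5072·0.288804 − 0.272727·-4.7) / 0.016077 = -0.308684/0.016077 ≈ -19.2.

μ₀ = -19.2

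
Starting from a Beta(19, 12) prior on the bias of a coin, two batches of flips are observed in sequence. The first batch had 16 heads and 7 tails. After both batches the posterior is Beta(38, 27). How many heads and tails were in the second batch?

Because Beta–binomial updating is additive in the counts, the combined data contributed (α_post−α_prior, β_post−β_prior) successes and failures.
Total across both batches: 38−19=19 heads, 27−12=15 tails.
Subtract the first batch: 19−16=3 heads and 15−7=8 tails.

3 heads and 8 tails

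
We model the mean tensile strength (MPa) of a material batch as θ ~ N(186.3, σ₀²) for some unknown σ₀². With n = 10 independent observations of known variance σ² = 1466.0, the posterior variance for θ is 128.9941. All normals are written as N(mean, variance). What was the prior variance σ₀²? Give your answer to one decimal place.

Posterior precision equals prior precision plus data precision: 1/σ_n² = 1/σ₀² + n/σ².
So 1/σ₀² = 1/128.9941 − 10/1466.0 = 0.007752 − 0.006821 = 0.000931.
Hence σ₀² = 1/0.000931 ≈ 1074.1.

σ₀² = 1074.1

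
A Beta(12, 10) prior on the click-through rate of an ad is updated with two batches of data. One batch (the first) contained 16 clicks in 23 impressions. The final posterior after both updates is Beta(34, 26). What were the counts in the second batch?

Because Beta–binomial updating is additive in the counts, the combined data contributed (α_post−α_prior, β_post−β_prior) successes and failures.
Total across both batches: 34−12=22 clicks, 26−10=16 non-clicks.
Subtract the first batch: 22−16=6 clicks and 16−7=9 non-clicks.

6 clicks and 9 non-clicks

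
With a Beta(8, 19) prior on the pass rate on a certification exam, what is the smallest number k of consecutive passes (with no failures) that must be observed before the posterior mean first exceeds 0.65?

After k passes and 0 failures the posterior is Beta(8+k, 19), with mean (8+k)/(8+19+k).
Set (8+k)/(27+k) > 0.65 and solve: k > (0.65·27 − 8)/(1 − 0.65) = 27.286.
The smallest integer exceeding 27.286 is 28.

k = 28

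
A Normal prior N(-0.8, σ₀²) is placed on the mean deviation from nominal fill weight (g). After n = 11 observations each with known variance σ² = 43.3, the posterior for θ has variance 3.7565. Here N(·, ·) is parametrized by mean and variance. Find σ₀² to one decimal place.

σ₀² = 82.2

For the Normal–Normal model with known σ², precisions add: τ_n = τ₀ + n/σ².
So 1/σ₀² = 1/3.7565 − 11/43.3 = 0.266205 − 0.254042 = 0.012163.
Hence σ₀² = 1/0.012163 ≈ 82.2.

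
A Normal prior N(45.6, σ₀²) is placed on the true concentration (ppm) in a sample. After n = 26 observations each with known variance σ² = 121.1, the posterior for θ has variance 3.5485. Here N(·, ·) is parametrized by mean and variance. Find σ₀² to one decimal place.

σ₀² = 14.9

For the Normal–Normal model with known σ², precisions add: τ_n = τ₀ + n/σ².
So 1/σ₀² = 1/3.5485 − 26/121.1 = 0.281809 − 0.214699 = 0.067110.
Hence σ₀² = 1/0.067110 ≈ 14.9.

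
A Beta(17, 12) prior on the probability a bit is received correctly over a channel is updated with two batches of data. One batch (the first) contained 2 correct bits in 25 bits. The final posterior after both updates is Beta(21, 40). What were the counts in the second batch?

2 correct bits and 5 errors

Because Beta–binomial updating is additive in the counts, the combined data contributed (α_post−α_prior, β_post−β_prior) successes and failures.
Total across both batches: 21−17=4 correct bits, 40−12=28 errors.
Subtract the first batch: 4−2=2 correct bits and 28−23=5 errors.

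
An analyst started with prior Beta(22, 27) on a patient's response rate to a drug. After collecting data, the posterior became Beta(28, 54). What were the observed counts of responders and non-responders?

Under Beta–binomial conjugacy the posterior parameters are (a+s, b+f).
So s = 28 − 22 = 6 and f = 54 − 27 = 27.

6 responders and 27 non-responders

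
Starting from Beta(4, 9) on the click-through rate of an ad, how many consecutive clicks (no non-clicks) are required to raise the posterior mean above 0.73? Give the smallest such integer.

k = 21

After k clicks and 0 non-clicks the posterior is Beta(4+k, 9), with mean (4+k)/(4+9+k).
Set (4+k)/(13+k) > 0.73 and solve: k > (0.73·13 − 4)/(1 − 0.73) = 20.333.
The smallest integer exceeding 20.333 is 21, and checking k=21: (25)/(34) = 0.7353 > 0.73.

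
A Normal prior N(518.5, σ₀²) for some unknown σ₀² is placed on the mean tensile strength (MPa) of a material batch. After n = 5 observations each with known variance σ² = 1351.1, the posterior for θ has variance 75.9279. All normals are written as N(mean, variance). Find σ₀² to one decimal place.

For the Normal–Normal model with known σ², precisions add: τ_n = τ₀ + n/σ².
So 1/σ₀² = 1/75.9279 − 5/1351.1 = 0.013170 − 0.003701 = 0.009469.
Hence σ₀² = 1/0.009469 ≈ 105.6.

σ₀² = 105.6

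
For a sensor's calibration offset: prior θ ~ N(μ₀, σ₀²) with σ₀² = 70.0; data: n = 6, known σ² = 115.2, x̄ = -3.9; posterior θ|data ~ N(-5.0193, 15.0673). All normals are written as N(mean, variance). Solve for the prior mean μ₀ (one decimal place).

The posterior mean is a precision-weighted average: μ_n = (τ₀μ₀ + τ_data·x̄)/(τ₀+τ_data), with τ₀=1/σ₀² and τ_data=n/σ².
Here τ₀ = 1/70.0 = 0.014286 and τ_data = 6/115.2 = 0.052083, so τ_n = 0.066369.
Rearranging for μ₀: μ₀ = (μ_n·τ_n − τ_data·x̄)/τ₀ = (-5.0193·0.066369 − 0.052083·-3.9) / 0.014286 = -0.130002/0.014286 ≈ -9.1.

μ₀ = -9.1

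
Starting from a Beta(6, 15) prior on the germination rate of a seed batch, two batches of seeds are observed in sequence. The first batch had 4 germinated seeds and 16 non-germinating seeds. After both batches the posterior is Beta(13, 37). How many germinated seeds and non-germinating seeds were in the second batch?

Sequential conjugate updates are equivalent to a single update on the pooled data, so total successes = posterior α − prior α and total failures = posterior β − prior β.
Total across both batches: 13−6=7 germinated seeds, 37−15=22 non-germinating seeds.
Subtract the first batch: 7−4=3 germinated seeds and 22−16=6 non-germinating seeds.

3 germinated seeds and 6 non-germinating seeds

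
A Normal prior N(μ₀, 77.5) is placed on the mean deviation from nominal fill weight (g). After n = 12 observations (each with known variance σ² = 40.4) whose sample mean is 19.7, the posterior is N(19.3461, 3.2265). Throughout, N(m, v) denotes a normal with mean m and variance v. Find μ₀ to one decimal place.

With known observation variance, the Normal–Normal posterior has precision τ_n = τ₀ + n/σ² and mean μ_n = (τ₀μ₀ + (n/σ²)x̄)/τ_n.
Here τ₀ = 1/77.5 = 0.012903 and τ_data = 12/40.4 = 0.297030, so τ_n = 0.309933.
Rearranging for μ₀: μ₀ = (μ_n·τ_n − τ_data·x̄)/τ₀ = (19.3461·0.309933 − 0.297030·19.7) / 0.012903 = 0.144504/0.012903 ≈ 11.2.

μ₀ = 11.2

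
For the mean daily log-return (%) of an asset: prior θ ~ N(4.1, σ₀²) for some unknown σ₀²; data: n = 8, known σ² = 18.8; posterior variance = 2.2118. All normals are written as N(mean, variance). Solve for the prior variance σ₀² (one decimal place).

Posterior precision equals prior precision plus data precision: 1/σ_n² = 1/σ₀² + n/σ².
So 1/σ₀² = 1/2.2118 − 8/18.8 = 0.452120 − 0.425532 = 0.026588.
Hence σ₀² = 1/0.026588 ≈ 37.6.

σ₀² = 37.6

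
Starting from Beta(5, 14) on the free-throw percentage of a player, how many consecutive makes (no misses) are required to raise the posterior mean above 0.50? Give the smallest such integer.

k = 10

After k makes and 0 misses the posterior is Beta(5+k, 14), with mean (5+k)/(5+14+k).
Set (5+k)/(19+k) > 0.50 and solve: k > (0.50·19 − 5)/(1 − 0.50) = 9.000.
The smallest integer exceeding 9.000 is 10, and checking k=10: (15)/(29) = 0.5172 > 0.50.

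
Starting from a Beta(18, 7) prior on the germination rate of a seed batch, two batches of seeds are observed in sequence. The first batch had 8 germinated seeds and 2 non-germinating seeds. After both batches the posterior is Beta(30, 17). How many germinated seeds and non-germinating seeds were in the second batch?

4 germinated seeds and 8 non-germinating seeds

Because Beta–binomial updating is additive in the counts, the combined data contributed (α_post−α_prior, β_post−β_prior) successes and failures.
Total across both batches: 30−18=12 germinated seeds, 17−7=10 non-germinating seeds.
Subtract the first batch: 12−8=4 germinated seeds and 10−2=8 non-germinating seeds.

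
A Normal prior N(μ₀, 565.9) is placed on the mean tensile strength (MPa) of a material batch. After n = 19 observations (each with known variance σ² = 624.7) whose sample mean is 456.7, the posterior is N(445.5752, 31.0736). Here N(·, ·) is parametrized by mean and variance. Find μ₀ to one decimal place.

The posterior mean is a precision-weighted average: μ_n = (τ₀μ₀ + τ_data·x̄)/(τ₀+τ_data), with τ₀=1/σ₀² and τ_data=n/σ².
Here τ₀ = 1/565.9 = 0.001767 and τ_data = 19/624.7 = 0.030415, so τ_n = 0.032182.
Rearranging for μ₀: μ₀ = (μ_n·τ_n − τ_data·x̄)/τ₀ = (445.5752·0.032182 − 0.030415·456.7) / 0.001767 = 0.448971/0.001767 ≈ 254.1.

μ₀ = 254.1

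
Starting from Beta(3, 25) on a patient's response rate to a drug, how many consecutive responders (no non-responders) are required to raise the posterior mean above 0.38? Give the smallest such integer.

After k responders and 0 non-responders the posterior is Beta(3+k, 25), with mean (3+k)/(3+25+k).
Set (3+k)/(28+k) > 0.38 and solve: k > (0.38·28 − 3)/(1 − 0.38) = 12.323.
The smallest integer exceeding 12.323 is 13, and checking k=13: (16)/(41) = 0.3902 > 0.38.

k = 13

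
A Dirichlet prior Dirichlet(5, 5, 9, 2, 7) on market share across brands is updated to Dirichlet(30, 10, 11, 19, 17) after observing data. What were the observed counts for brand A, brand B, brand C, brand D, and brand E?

counts (25, 5, 2, 17, 10)

For a Dirichlet(α) prior with multinomial counts c, the posterior is Dirichlet(α + c) componentwise.
Counts are posterior − prior componentwise: 30−5=25, 10−5=5, 11−9=2, 19−2=17, 17−7=10.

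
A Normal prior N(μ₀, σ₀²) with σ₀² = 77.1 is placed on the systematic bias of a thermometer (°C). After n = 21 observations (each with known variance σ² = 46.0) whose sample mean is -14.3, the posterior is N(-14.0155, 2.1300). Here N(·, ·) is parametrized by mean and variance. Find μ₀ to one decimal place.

The posterior mean is a precision-weighted average: μ_n = (τ₀μ₀ + τ_data·x̄)/(τ₀+τ_data), with τ₀=1/σ₀² and τ_data=n/σ².
Here τ₀ = 1/77.1 = 0.012970 and τ_data = 21/46.0 = 0.456522, so τ_n = 0.469492.
Rearranging for μ₀: μ₀ = (μ_n·τ_n − τ_data·x̄)/τ₀ = (-14.0155·0.469492 − 0.456522·-14.3) / 0.012970 = -0.051901/0.012970 ≈ -4.0.

μ₀ = -4.0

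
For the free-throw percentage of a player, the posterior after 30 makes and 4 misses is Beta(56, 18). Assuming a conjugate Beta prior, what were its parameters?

Beta(26, 14)

Beta is conjugate to the binomial likelihood: posterior = Beta(α+s, β+f).
Subtract the data counts: 56−30=26, 18−4=14.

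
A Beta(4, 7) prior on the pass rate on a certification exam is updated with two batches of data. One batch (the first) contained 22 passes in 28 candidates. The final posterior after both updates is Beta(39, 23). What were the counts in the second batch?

13 passes and 10 failures

Because Beta–binomial updating is additive in the counts, the combined data contributed (α_post−α_prior, β_post−β_prior) successes and failures.
Total across both batches: 39−4=35 passes, 23−7=16 failures.
Subtract the first batch: 35−22=13 passes and 16−6=10 failures.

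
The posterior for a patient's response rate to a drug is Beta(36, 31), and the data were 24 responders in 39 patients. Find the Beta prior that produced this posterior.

Beta is conjugate to the binomial likelihood: posterior = Beta(a+s, b+f).
So a = 36 − 24 = 12 and b = 31 − 15 = 16.

Beta(12, 16)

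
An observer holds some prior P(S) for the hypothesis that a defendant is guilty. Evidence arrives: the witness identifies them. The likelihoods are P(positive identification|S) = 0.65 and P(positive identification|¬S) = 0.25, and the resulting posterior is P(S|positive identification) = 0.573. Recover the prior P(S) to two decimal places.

P(S) = 0.34

Bayes' rule in odds form gives O(S|E) = O(S)·[P(E|S)/P(E|¬S)], hence O(S) = O(S|E)/LR.
Posterior odds = 0.573/(1−0.573) = 1.3419. LR = 0.65/0.25 = 2.6000.
Prior odds = 1.3419/2.6000 = 0.5161, so P(S) = 0.5161/(1+0.5161) ≈ 0.34.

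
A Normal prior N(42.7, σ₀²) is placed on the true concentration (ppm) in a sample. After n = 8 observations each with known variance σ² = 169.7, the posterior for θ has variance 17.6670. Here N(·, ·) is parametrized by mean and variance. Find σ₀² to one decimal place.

σ₀² = 105.7

Posterior precision equals prior precision plus data precision: 1/σ_n² = 1/σ₀² + n/σ².
So 1/σ₀² = 1/17.6670 − 8/169.7 = 0.056603 − 0.047142 = 0.009461.
Hence σ₀² = 1/0.009461 ≈ 105.7.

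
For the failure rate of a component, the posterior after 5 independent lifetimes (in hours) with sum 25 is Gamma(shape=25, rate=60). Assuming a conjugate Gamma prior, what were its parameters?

Gamma–exponential conjugacy: posterior shape = α + n, posterior rate = β + Σtᵢ.
So α = 25 − 5 = 20 and β = 60 − 25 = 35.

Gamma(shape=20, rate=35)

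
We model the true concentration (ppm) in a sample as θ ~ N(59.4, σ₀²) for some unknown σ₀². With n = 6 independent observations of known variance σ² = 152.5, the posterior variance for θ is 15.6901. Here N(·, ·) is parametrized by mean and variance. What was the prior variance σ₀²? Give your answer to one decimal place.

For the Normal–Normal model with known σ², precisions add: τ_n = τ₀ + n/σ².
So 1/σ₀² = 1/15.6901 − 6/152.5 = 0.063734 − 0.039344 = 0.024390.
Hence σ₀² = 1/0.024390 ≈ 41.0.

σ₀² = 41.0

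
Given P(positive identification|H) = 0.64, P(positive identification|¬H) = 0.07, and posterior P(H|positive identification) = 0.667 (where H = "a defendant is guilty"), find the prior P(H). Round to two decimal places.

P(H) = 0.18

In odds form, posterior odds = prior odds × likelihood ratio, so prior odds = posterior odds ÷ LR.
Posterior odds = 0.667/(1−0.667) = 2.0030. LR = 0.64/0.07 = 9.1429.
Prior odds = 2.0030/9.1429 = 0.2191, so P(H) = 0.2191/(1+0.2191) ≈ 0.18.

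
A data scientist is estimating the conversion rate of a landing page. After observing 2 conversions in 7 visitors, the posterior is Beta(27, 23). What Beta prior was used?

Beta(25, 18)

A Beta(α, β) prior with s successes and f failures in binomial data gives a Beta(α+s, β+f) posterior.
Subtract the data counts: 27−2=25, 23−5=18.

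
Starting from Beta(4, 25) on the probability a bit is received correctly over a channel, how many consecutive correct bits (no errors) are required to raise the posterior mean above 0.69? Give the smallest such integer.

k = 52

After k correct bits and 0 errors the posterior is Beta(4+k, 25), with mean (4+k)/(4+25+k).
Set (4+k)/(29+k) > 0.69 and solve: k > (0.69·29 − 4)/(1 − 0.69) = 51.645.
The smallest integer exceeding 51.645 is 52, and checking k=52: (56)/(81) = 0.6914 > 0.69.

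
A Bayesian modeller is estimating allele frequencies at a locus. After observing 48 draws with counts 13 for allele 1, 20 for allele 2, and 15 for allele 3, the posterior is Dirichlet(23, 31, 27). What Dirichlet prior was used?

Dirichlet(10, 11, 12)

For a Dirichlet(α) prior with multinomial counts c, the posterior is Dirichlet(α + c) componentwise.
Subtract each count from the matching posterior parameter: 23−13=10, 31−20=11, 27−15=12.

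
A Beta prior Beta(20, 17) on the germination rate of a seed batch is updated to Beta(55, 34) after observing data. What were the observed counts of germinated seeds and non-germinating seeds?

Under Beta–binomial conjugacy the posterior parameters are (α+s, β+f).
So s = 55 − 20 = 35 and f = 34 − 17 = 17.

35 germinated seeds and 17 non-germinating seeds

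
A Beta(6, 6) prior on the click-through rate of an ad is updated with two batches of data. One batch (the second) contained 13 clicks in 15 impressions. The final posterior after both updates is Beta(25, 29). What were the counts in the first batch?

6 clicks and 21 non-clicks

Because Beta–binomial updating is additive in the counts, the combined data contributed (α_post−α_prior, β_post−β_prior) successes and failures.
Total across both batches: 25−6=19 clicks, 29−6=23 non-clicks.
Subtract the second batch: 19−13=6 clicks and 23−2=21 non-clicks.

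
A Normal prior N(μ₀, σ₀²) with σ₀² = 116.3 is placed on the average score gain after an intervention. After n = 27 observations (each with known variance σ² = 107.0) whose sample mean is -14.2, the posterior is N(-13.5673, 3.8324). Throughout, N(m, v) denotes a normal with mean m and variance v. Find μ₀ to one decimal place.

μ₀ = 5.0

The posterior mean is a precision-weighted average: μ_n = (τ₀μ₀ + τ_data·x̄)/(τ₀+τ_data), with τ₀=1/σ₀² and τ_data=n/σ².
Here τ₀ = 1/116.3 = 0.008598 and τ_data = 27/107.0 = 0.252336, so τ_n = 0.260934.
Rearranging for μ₀: μ₀ = (μ_n·τ_n − τ_data·x̄)/τ₀ = (-13.5673·0.260934 − 0.252336·-14.2) / 0.008598 = 0.043001/0.008598 ≈ 5.0.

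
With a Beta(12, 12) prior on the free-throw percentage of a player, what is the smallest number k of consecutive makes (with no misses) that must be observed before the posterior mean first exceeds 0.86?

After k makes and 0 misses the posterior is Beta(12+k, 12), with mean (12+k)/(12+12+k).
Set (12+k)/(24+k) > 0.86 and solve: k > (0.86·24 − 12)/(1 − 0.86) = 61.714.
The smallest integer exceeding 61.714 is 62, and checking k=62: (74)/(86) = 0.8605 > 0.86.

k = 62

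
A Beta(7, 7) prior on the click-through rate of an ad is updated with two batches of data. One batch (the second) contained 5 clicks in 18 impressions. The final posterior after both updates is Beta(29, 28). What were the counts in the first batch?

17 clicks and 8 non-clicks

Sequential conjugate updates are equivalent to a single update on the pooled data, so total successes = posterior α − prior α and total failures = posterior β − prior β.
Total across both batches: 29−7=22 clicks, 28−7=21 non-clicks.
Subtract the second batch: 22−5=17 clicks and 21−13=8 non-clicks.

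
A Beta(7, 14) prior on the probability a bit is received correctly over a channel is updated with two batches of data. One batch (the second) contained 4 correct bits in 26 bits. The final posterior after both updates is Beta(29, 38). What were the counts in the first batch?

Sequential conjugate updates are equivalent to a single update on the pooled data, so total successes = posterior α − prior α and total failures = posterior β − prior β.
Total across both batches: 29−7=22 correct bits, 38−14=24 errors.
Subtract the second batch: 22−4=18 correct bits and 24−22=2 errors.

18 correct bits and 2 errors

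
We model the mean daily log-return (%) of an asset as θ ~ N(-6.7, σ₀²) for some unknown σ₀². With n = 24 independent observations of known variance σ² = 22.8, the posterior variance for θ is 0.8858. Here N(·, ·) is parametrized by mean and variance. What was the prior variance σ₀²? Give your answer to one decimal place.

For the Normal–Normal model with known σ², precisions add: τ_n = τ₀ + n/σ².
So 1/σ₀² = 1/0.8858 − 24/22.8 = 1.128923 − 1.052632 = 0.076291.
Hence σ₀² = 1/0.076291 ≈ 13.1.

σ₀² = 13.1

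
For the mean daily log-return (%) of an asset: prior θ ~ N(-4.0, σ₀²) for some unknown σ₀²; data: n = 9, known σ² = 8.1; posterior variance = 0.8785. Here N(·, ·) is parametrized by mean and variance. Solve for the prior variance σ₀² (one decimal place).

For the Normal–Normal model with known σ², precisions add: τ_n = τ₀ + n/σ².
So 1/σ₀² = 1/0.8785 − 9/8.1 = 1.138304 − 1.111111 = 0.027193.
Hence σ₀² = 1/0.027193 ≈ 36.8.

σ₀² = 36.8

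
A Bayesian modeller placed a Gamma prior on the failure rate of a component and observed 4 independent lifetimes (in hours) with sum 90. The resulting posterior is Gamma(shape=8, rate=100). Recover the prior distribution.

Gamma(shape=4, rate=10)

For an exponential likelihood with a Gamma(α, β) prior on the rate, n observations with total T give posterior Gamma(α+n, β+T).
So α = 8 − 4 = 4 and β = 100 − 90 = 10.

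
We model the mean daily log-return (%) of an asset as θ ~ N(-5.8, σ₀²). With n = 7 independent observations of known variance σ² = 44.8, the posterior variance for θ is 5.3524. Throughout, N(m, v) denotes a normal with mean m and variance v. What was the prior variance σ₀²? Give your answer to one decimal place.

σ₀² = 32.7

Posterior precision equals prior precision plus data precision: 1/σ_n² = 1/σ₀² + n/σ².
So 1/σ₀² = 1/5.3524 − 7/44.8 = 0.186832 − 0.156250 = 0.030582.
Hence σ₀² = 1/0.030582 ≈ 32.7.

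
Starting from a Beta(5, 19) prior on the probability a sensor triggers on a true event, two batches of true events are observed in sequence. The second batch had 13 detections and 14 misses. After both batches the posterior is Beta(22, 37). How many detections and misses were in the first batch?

Because Beta–binomial updating is additive in the counts, the combined data contributed (α_post−α_prior, β_post−β_prior) successes and failures.
Total across both batches: 22−5=17 detections, 37−19=18 misses.
Subtract the second batch: 17−13=4 detections and 18−14=4 misses.

4 detections and 4 misses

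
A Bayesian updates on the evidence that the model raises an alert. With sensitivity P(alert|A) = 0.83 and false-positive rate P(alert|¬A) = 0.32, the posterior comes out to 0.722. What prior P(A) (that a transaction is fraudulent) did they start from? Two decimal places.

In odds form, posterior odds = prior odds × likelihood ratio, so prior odds = posterior odds ÷ LR.
Posterior odds = 0.722/(1−0.722) = 2.5971. LR = 0.83/0.32 = 2.5938.
Prior odds = 2.5971/2.5938 = 1.0013, so P(A) = 1.0013/(1+1.0013) ≈ 0.50.

P(A) = 0.50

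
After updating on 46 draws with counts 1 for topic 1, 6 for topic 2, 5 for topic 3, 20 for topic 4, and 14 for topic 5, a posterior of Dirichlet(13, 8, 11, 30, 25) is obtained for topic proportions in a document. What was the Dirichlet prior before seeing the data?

For a Dirichlet(α) prior with multinomial counts c, the posterior is Dirichlet(α + c) componentwise.
Subtract each count from the matching posterior parameter: 13−1=12, 8−6=2, 11−5=6, 30−20=10, 25−14=11.

Dirichlet(12, 2, 6, 10, 11)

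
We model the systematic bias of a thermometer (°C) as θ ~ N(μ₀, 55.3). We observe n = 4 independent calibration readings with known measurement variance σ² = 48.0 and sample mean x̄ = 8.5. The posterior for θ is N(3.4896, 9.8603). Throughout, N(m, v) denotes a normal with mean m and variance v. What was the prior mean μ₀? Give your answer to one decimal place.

With known observation variance, the Normal–Normal posterior has precision τ_n = τ₀ + n/σ² and mean μ_n = (τ₀μ₀ + (n/σ²)x̄)/τ_n.
Here τ₀ = 1/55.3 = 0.018083 and τ_data = 4/48.0 = 0.083333, so τ_n = 0.101416.
Rearranging for μ₀: μ₀ = (μ_n·τ_n − τ_data·x̄)/τ₀ = (3.4896·0.101416 − 0.083333·8.5) / 0.018083 = -0.354429/0.018083 ≈ -19.6.

μ₀ = -19.6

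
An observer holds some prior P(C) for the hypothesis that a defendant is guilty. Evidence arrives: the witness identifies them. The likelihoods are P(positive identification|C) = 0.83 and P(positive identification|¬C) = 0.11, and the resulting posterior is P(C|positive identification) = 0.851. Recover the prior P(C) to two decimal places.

P(C) = 0.43

In odds form, posterior odds = prior odds × likelihood ratio, so prior odds = posterior odds ÷ LR.
Posterior odds = 0.851/(1−0.851) = 5.7114. LR = 0.83/0.11 = 7.5455.
Prior odds = 5.7114/7.5455 = 0.7569, so P(C) = 0.7569/(1+0.7569) ≈ 0.43.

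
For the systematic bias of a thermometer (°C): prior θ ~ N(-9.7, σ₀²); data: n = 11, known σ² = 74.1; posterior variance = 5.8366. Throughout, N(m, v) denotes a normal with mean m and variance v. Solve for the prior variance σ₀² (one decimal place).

σ₀² = 43.7

Posterior precision equals prior precision plus data precision: 1/σ_n² = 1/σ₀² + n/σ².
So 1/σ₀² = 1/5.8366 − 11/74.1 = 0.171333 − 0.148448 = 0.022885.
Hence σ₀² = 1/0.022885 ≈ 43.7.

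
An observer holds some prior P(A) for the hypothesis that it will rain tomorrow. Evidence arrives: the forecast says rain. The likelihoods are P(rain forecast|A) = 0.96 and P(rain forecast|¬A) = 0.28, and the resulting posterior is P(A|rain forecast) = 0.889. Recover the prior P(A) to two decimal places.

Bayes' rule in odds form gives O(A|E) = O(A)·[P(E|A)/P(E|¬A)], hence O(A) = O(A|E)/LR.
Posterior odds = 0.889/(1−0.889) = 8.0090. LR = 0.96/0.28 = 3.4286.
Prior odds = 8.0090/3.4286 = 2.3359, so P(A) = 2.3359/(1+2.3359) ≈ 0.70.

P(A) = 0.70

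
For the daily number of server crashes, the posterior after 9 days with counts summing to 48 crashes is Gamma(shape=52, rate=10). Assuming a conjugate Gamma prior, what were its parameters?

Gamma(shape=4, rate=1)

A Gamma(α, β) prior (rate parametrization) on a Poisson rate with n observations summing to S gives posterior Gamma(α+S, β+n).
So α = 52 − 48 = 4 and β = 10 − 9 = 1.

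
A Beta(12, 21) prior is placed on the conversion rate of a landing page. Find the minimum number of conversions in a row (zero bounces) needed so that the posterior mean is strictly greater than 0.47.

k = 7

After k conversions and 0 bounces the posterior is Beta(12+k, 21), with mean (12+k)/(12+21+k).
Set (12+k)/(33+k) > 0.47 and solve: k > (0.47·33 − 12)/(1 − 0.47) = 6.623.
The smallest integer exceeding 6.623 is 7.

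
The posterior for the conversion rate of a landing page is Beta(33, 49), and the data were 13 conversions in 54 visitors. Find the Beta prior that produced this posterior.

Beta is conjugate to the binomial likelihood: posterior = Beta(a+s, b+f).
Subtract the data counts: 33−13=20, 49−41=8.

Beta(20, 8)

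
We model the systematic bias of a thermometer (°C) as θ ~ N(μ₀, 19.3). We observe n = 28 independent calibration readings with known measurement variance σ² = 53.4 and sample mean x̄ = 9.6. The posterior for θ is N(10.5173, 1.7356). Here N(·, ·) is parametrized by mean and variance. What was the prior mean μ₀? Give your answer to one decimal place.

μ₀ = 19.8

The posterior mean is a precision-weighted average: μ_n = (τ₀μ₀ + τ_data·x̄)/(τ₀+τ_data), with τ₀=1/σ₀² and τ_data=n/σ².
Here τ₀ = 1/19.3 = 0.051813 and τ_data = 28/53.4 = 0.524345, so τ_n = 0.576158.
Rearranging for μ₀: μ₀ = (μ_n·τ_n − τ_data·x̄)/τ₀ = (10.5173·0.576158 − 0.524345·9.6) / 0.051813 = 1.025915/0.051813 ≈ 19.8.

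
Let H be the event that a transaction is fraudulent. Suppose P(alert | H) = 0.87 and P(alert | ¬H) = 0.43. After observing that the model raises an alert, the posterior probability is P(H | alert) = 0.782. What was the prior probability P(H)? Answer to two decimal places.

Bayes' rule in odds form gives O(H|E) = O(H)·[P(E|H)/P(E|¬H)], hence O(H) = O(H|E)/LR.
Posterior odds = 0.782/(1−0.782) = 3.5872. LR = 0.87/0.43 = 2.0233.
Prior odds = 3.5872/2.0233 = 1.7729, so P(H) = 1.7729/(1+1.7729) ≈ 0.64.

P(H) = 0.64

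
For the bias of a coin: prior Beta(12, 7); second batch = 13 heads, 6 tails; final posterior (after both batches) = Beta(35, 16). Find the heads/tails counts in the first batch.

10 heads and 3 tails

Because Beta–binomial updating is additive in the counts, the combined data contributed (α_post−α_prior, β_post−β_prior) successes and failures.
Total across both batches: 35−12=23 heads, 16−7=9 tails.
Subtract the second batch: 23−13=10 heads and 9−6=3 tails.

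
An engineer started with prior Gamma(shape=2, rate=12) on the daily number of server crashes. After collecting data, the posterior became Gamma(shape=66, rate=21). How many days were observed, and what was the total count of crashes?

n = 9 days with total 64 crashes

A Gamma(α, β) prior (rate parametrization) on a Poisson rate with n observations summing to S gives posterior Gamma(α+S, β+n).
Matching: Σxᵢ = 66 − 2 = 64 and n = 21 − 12 = 9.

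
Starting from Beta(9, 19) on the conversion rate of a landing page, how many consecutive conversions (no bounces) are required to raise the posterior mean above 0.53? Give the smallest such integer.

k = 13

After k conversions and 0 bounces the posterior is Beta(9+k, 19), with mean (9+k)/(9+19+k).
Set (9+k)/(28+k) > 0.53 and solve: k > (0.53·28 − 9)/(1 − 0.53) = 12.426.
The smallest integer exceeding 12.426 is 13, and checking k=13: (22)/(41) = 0.5366 > 0.53.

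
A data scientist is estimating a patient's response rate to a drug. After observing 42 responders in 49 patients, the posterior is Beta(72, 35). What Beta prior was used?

Beta(30, 28)

Under Beta–binomial conjugacy the posterior parameters are (α+s, β+f).
So α = 72 − 42 = 30 and β = 35 − 7 = 28.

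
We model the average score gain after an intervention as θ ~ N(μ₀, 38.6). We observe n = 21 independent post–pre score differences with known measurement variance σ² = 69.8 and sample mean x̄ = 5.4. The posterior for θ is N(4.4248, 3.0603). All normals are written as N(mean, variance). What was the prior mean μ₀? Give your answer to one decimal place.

With known observation variance, the Normal–Normal posterior has precision τ_n = τ₀ + n/σ² and mean μ_n = (τ₀μ₀ + (n/σ²)x̄)/τ_n.
Here τ₀ = 1/38.6 = 0.025907 and τ_data = 21/69.8 = 0.300860, so τ_n = 0.326767.
Rearranging for μ₀: μ₀ = (μ_n·τ_n − τ_data·x̄)/τ₀ = (4.4248·0.326767 − 0.300860·5.4) / 0.025907 = -0.178765/0.025907 ≈ -6.9.

μ₀ = -6.9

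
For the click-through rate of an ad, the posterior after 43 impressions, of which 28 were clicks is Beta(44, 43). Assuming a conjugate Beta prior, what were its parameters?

Beta is conjugate to the binomial likelihood: posterior = Beta(α+s, β+f).
So α = 44 − 28 = 16 and β = 43 − 15 = 28.

Beta(16, 28)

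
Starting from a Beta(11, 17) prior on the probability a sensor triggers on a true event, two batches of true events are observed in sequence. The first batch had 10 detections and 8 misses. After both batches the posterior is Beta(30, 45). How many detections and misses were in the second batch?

Because Beta–binomial updating is additive in the counts, the combined data contributed (α_post−α_prior, β_post−β_prior) successes and failures.
Total across both batches: 30−11=19 detections, 45−17=28 misses.
Subtract the first batch: 19−10=9 detections and 28−8=20 misses.

9 detections and 20 misses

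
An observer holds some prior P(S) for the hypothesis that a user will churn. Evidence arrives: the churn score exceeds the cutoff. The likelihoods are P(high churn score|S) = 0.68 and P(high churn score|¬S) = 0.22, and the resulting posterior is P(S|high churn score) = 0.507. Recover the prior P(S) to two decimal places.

P(S) = 0.25

Bayes' rule in odds form gives O(S|E) = O(S)·[P(E|S)/P(E|¬S)], hence O(S) = O(S|E)/LR.
Posterior odds = 0.507/(1−0.507) = 1.0284. LR = 0.68/0.22 = 3.0909.
Prior odds = 1.0284/3.0909 = 0.3327, so P(S) = 0.3327/(1+0.3327) ≈ 0.25.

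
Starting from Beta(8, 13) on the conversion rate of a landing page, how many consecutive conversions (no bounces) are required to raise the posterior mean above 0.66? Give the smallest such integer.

After k conversions and 0 bounces the posterior is Beta(8+k, 13), with mean (8+k)/(8+13+k).
Set (8+k)/(21+k) > 0.66 and solve: k > (0.66·21 − 8)/(1 − 0.66) = 17.235.
The smallest integer exceeding 17.235 is 18.

k = 18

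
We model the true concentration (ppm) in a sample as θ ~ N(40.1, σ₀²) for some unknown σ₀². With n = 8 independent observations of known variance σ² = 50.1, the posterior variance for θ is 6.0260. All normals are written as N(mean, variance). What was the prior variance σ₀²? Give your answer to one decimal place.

Posterior precision equals prior precision plus data precision: 1/σ_n² = 1/σ₀² + n/σ².
So 1/σ₀² = 1/6.0260 − 8/50.1 = 0.165948 − 0.159681 = 0.006267.
Hence σ₀² = 1/0.006267 ≈ 159.6.

σ₀² = 159.6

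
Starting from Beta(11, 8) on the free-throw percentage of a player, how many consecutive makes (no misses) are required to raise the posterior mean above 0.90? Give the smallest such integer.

After k makes and 0 misses the posterior is Beta(11+k, 8), with mean (11+k)/(11+8+k).
Set (11+k)/(19+k) > 0.90 and solve: k > (0.90·19 − 11)/(1 − 0.90) = 61.000.
The smallest integer exceeding 61.000 is 62.

k = 62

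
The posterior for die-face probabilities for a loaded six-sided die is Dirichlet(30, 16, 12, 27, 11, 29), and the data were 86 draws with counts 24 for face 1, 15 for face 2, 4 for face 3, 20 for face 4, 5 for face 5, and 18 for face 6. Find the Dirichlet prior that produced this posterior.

For a Dirichlet(α) prior with multinomial counts c, the posterior is Dirichlet(α + c) componentwise.
Subtract each count from the matching posterior parameter: 30−24=6, 16−15=1, 12−4=8, 27−20=7, 11−5=6, 29−18=11.

Dirichlet(6, 1, 8, 7, 6, 11)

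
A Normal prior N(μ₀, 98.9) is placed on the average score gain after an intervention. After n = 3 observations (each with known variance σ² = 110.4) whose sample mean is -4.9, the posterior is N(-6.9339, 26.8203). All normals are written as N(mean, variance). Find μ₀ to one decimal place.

μ₀ = -12.4

With known observation variance, the Normal–Normal posterior has precision τ_n = τ₀ + n/σ² and mean μ_n = (τ₀μ₀ + (n/σ²)x̄)/τ_n.
Here τ₀ = 1/98.9 = 0.010111 and τ_data = 3/110.4 = 0.027174, so τ_n = 0.037285.
Rearranging for μ₀: μ₀ = (μ_n·τ_n − τ_data·x̄)/τ₀ = (-6.9339·0.037285 − 0.027174·-4.9) / 0.010111 = -0.125378/0.010111 ≈ -12.4.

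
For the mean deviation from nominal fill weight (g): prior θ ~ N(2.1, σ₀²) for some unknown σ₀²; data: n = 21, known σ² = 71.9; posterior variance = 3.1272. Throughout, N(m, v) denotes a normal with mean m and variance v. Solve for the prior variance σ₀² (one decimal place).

σ₀² = 36.1

For the Normal–Normal model with known σ², precisions add: τ_n = τ₀ + n/σ².
So 1/σ₀² = 1/3.1272 − 21/71.9 = 0.319775 − 0.292072 = 0.027703.
Hence σ₀² = 1/0.027703 ≈ 36.1.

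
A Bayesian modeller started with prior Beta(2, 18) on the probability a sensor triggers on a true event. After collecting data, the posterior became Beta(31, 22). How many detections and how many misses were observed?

Under Beta–binomial conjugacy the posterior parameters are (a+s, b+f).
Match parameters: s=31−2=29, f=22−18=4.

29 detections and 4 misses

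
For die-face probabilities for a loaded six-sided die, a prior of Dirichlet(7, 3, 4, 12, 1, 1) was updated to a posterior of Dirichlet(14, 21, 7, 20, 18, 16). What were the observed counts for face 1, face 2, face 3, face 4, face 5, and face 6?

counts (7, 18, 3, 8, 17, 15)

For a Dirichlet(α) prior with multinomial counts c, the posterior is Dirichlet(α + c) componentwise.
Counts are posterior − prior componentwise: 14−7=7, 21−3=18, 7−4=3, 20−12=8, 18−1=17, 16−1=15.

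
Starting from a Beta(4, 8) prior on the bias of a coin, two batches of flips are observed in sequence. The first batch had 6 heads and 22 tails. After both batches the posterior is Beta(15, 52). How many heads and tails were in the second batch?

Because Beta–binomial updating is additive in the counts, the combined data contributed (α_post−α_prior, β_post−β_prior) successes and failures.
Total across both batches: 15−4=11 heads, 52−8=44 tails.
Subtract the first batch: 11−6=5 heads and 44−22=22 tails.

5 heads and 22 tails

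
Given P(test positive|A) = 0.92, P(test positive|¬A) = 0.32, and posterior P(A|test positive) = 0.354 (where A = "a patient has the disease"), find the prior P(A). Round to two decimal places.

P(A) = 0.16

In odds form, posterior odds = prior odds × likelihood ratio, so prior odds = posterior odds ÷ LR.
Posterior odds = 0.354/(1−0.354) = 0.5480. LR = 0.92/0.32 = 2.8750.
Prior odds = 0.5480/2.8750 = 0.1906, so P(A) = 0.1906/(1+0.1906) ≈ 0.16.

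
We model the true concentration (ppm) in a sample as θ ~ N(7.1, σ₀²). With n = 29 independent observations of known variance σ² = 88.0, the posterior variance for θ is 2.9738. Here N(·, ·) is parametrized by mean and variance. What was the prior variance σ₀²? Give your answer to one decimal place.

σ₀² = 148.7

Posterior precision equals prior precision plus data precision: 1/σ_n² = 1/σ₀² + n/σ².
So 1/σ₀² = 1/2.9738 − 29/88.0 = 0.336270 − 0.329545 = 0.006725.
Hence σ₀² = 1/0.006725 ≈ 148.7.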